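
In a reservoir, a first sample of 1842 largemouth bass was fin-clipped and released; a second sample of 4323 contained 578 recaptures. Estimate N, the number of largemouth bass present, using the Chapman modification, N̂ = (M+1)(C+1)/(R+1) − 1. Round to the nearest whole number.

N̂ = (1842+1)(4323+1)/(578+1) − 1 = 1843·4324/579 − 1
= 7969132/579 − 1 ≈ 13763.6 − 1 ≈ 13762.6 → 13763

N ≈ 13,763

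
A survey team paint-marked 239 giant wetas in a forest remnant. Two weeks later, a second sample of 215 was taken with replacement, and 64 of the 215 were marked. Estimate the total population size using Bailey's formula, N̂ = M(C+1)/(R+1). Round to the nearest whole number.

N̂ = 239·(215+1)/(64+1) = 239·216/65 = 51624/65 ≈ 794.2 → 794

N ≈ 794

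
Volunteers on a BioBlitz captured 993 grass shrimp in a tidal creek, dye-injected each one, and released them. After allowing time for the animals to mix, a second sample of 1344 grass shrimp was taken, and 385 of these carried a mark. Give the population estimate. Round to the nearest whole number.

N = (993 × 1344) / 385 = 1334592 / 385 ≈ 3466.47 → 3466

N ≈ 3466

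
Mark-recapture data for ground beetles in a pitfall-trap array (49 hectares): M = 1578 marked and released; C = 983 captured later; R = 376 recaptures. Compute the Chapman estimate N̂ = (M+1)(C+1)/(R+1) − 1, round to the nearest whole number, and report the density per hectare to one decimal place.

N̂ = 1579·984/377 − 1 = 1553736/377 − 1 ≈ 4120.3 → 4120
Density = N̂ / area = 4120 / 49 ≈ 84.08 → 84.1 per hectare

density ≈ 84.1 ground beetles per hectare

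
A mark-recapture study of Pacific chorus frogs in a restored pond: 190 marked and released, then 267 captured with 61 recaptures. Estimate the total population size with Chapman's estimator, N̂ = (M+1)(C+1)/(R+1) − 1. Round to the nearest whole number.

N̂ = (190+1)(267+1)/(61+1) − 1 = 191·268/62 − 1
= 51188/62 − 1 ≈ 825.6 − 1 ≈ 824.6 → 825

N ≈ 825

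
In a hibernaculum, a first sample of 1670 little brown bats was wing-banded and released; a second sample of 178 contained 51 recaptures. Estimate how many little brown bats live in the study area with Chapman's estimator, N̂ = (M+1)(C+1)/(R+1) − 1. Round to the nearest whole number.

N ≈ 5751

N̂ = (1670+1)(178+1)/(51+1) − 1 = 1671·179/52 − 1
= 299109/52 − 1 ≈ 5752.1 − 1 ≈ 5751.1 → 5751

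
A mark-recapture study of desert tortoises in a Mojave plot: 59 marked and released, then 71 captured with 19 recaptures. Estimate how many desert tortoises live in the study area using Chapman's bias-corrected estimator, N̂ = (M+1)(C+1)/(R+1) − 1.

N = 215

N̂ = (59+1)(71+1)/(19+1) − 1 = 60·72/20 − 1
= 4320/20 − 1 = 216 − 1 = 215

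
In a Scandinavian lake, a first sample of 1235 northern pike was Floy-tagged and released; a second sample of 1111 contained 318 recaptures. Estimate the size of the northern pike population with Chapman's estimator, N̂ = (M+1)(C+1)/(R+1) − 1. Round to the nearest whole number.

N̂ = (1235+1)(1111+1)/(318+1) − 1 = 1236·1112/319 − 1
= 1374432/319 − 1 ≈ 4308.6 − 1 ≈ 4307.6 → 4308

N ≈ 4308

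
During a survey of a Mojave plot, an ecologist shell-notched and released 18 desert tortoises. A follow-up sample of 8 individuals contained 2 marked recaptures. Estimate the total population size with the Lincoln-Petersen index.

N = 72

N = (18 × 8) / 2 = 144 / 2 = 72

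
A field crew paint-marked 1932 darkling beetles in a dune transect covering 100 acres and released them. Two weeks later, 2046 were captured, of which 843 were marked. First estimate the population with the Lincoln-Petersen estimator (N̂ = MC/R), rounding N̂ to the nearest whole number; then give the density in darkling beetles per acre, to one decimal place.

density ≈ 46.9 darkling beetles per acre

N̂ = 1932·2046/843 = 3952872/843 ≈ 4689.1 → 4689
Density = N̂ / area = 4689 / 100 ≈ 46.89 → 46.9 per acre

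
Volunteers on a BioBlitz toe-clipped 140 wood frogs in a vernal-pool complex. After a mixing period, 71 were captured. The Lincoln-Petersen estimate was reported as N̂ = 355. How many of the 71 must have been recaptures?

R = 28

From N = M·C/R: R = M·C / N = 140·71 / 355 = 9940 / 355 = 28.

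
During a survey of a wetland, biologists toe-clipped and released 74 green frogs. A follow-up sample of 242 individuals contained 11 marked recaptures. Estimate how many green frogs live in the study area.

N = (74 × 242) / 11 = 17908 / 11 = 1628

N = 1628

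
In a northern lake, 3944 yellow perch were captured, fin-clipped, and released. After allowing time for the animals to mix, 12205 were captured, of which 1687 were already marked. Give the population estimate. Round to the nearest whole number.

N ≈ 28,534

If marked individuals mix randomly, R/C ≈ M/N, giving N ≈ M·C/R.
N = (3944 × 12205) / 1687 = 48136520 / 1687 ≈ 28533.8 → 28534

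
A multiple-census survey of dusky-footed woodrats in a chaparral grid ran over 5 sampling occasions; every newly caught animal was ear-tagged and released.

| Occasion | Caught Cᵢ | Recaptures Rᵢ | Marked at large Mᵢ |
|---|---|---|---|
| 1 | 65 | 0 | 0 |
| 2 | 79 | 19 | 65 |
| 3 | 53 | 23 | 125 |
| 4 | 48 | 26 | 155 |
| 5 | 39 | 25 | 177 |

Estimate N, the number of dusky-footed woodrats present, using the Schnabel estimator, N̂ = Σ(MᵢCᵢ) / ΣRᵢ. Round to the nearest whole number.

Σ MᵢCᵢ = 0·65 + 65·79 + 125·53 + 155·48 + 177·39 = 0 + 5135 + 6625 + 7440 + 6903 = 26103
Σ Rᵢ = 0 + 19 + 23 + 26 + 25 = 93
N̂ = 26103 / 93 ≈ 280.7 → 281

N ≈ 281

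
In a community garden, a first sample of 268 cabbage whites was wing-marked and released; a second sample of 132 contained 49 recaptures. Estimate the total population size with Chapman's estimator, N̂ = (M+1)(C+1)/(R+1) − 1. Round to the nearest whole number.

N̂ = (268+1)(132+1)/(49+1) − 1 = 269·133/50 − 1
= 35777/50 − 1 ≈ 715.5 − 1 ≈ 714.5 → 715

N ≈ 715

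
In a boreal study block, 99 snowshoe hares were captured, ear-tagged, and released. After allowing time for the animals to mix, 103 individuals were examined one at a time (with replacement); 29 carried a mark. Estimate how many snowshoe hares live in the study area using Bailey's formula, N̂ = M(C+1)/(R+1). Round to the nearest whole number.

N ≈ 343

N̂ = 99·(103+1)/(29+1) = 99·104/30 = 10296/30 ≈ 343.2 → 343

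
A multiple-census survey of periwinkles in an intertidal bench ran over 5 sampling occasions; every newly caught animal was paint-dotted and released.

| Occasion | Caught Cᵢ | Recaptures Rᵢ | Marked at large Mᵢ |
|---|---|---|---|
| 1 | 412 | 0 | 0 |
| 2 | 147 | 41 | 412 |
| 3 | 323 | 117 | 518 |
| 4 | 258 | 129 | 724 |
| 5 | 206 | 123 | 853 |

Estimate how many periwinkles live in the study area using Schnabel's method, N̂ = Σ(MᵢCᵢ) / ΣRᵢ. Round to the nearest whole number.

N ≈ 1440

Σ MᵢCᵢ = 0·412 + 412·147 + 518·323 + 724·258 + 853·206 = 0 + 60564 + 167314 + 186792 + 175718 = 590388
Σ Rᵢ = 0 + 41 + 117 + 129 + 123 = 410
N̂ = 590388 / 410 ≈ 1440.0 → 1440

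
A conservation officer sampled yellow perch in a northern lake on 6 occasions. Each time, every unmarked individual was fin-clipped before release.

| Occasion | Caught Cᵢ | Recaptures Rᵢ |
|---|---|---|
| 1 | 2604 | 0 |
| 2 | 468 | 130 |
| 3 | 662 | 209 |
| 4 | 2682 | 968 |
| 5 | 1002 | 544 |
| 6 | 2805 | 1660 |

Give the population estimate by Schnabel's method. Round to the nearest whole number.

Marked at large before each occasion: Mᵢ = Σⱼ<ᵢ (Cⱼ − Rⱼ) → M1=0, M2=2604, M3=2942, M4=3395, M5=5109, M6=5567
Σ MᵢCᵢ = 0·2604 + 2604·468 + 2942·662 + 3395·2682 + 5109·1002 + 5567·2805 = 0 + 1218672 + 1947604 + 9105390 + 5119218 + 15615435 = 33006319
Σ Rᵢ = 0 + 130 + 209 + 968 + 544 + 1660 = 3511
N̂ = 33006319 / 3511 ≈ 9400.8 → 9401

N ≈ 9401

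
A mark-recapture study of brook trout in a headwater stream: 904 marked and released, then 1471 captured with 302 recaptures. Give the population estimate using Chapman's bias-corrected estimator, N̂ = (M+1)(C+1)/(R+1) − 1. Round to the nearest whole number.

N̂ = (904+1)(1471+1)/(302+1) − 1 = 905·1472/303 − 1
= 1332160/303 − 1 ≈ 4396.6 − 1 ≈ 4395.6 → 4396

N ≈ 4396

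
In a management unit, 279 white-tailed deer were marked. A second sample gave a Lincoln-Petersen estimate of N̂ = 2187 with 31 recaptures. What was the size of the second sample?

C = 243

From N = M·C/R: C = N·R / M = 2187·31 / 279 = 67797 / 279 = 243.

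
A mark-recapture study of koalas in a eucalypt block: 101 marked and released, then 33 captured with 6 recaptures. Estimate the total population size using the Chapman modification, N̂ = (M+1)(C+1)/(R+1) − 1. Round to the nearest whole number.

N̂ = (101+1)(33+1)/(6+1) − 1 = 102·34/7 − 1
= 3468/7 − 1 ≈ 495.4 − 1 ≈ 494.4 → 494

N ≈ 494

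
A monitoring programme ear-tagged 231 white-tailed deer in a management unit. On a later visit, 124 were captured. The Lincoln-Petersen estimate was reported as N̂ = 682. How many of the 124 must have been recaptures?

From N = M·C/R: R = M·C / N = 231·124 / 682 = 28644 / 682 = 42.

R = 42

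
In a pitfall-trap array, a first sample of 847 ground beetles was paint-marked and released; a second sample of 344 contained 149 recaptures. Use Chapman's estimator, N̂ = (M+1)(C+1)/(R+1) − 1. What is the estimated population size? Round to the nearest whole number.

N ≈ 1949

N̂ = (847+1)(344+1)/(149+1) − 1 = 848·345/150 − 1
= 292560/150 − 1 ≈ 1950.4 − 1 ≈ 1949.4 → 1949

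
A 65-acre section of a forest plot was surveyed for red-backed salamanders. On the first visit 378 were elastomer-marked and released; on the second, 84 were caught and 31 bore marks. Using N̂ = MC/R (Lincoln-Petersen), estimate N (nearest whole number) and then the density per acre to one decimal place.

density ≈ 15.8 red-backed salamanders per acre

N̂ = 378·84/31 = 31752/31 ≈ 1024.3 → 1024
Density = N̂ / area = 1024 / 65 ≈ 15.75 → 15.8 per acre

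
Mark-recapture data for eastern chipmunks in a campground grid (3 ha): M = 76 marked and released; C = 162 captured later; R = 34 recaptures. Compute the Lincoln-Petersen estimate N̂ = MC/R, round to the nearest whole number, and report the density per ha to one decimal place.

density ≈ 120.7 eastern chipmunks per ha

N̂ = 76·162/34 = 12312/34 ≈ 362.1 → 362
Density = N̂ / area = 362 / 3 ≈ 120.67 → 120.7 per ha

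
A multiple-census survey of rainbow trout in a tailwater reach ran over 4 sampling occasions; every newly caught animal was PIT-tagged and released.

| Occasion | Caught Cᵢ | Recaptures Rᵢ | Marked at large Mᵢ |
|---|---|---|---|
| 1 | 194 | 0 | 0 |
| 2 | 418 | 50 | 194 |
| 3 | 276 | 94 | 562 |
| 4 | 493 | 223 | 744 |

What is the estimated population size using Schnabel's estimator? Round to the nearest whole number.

Σ MᵢCᵢ = 0·194 + 194·418 + 562·276 + 744·493 = 0 + 81092 + 155112 + 366792 = 602996
Σ Rᵢ = 0 + 50 + 94 + 223 = 367
N̂ = 602996 / 367 ≈ 1643.0 → 1643

N ≈ 1643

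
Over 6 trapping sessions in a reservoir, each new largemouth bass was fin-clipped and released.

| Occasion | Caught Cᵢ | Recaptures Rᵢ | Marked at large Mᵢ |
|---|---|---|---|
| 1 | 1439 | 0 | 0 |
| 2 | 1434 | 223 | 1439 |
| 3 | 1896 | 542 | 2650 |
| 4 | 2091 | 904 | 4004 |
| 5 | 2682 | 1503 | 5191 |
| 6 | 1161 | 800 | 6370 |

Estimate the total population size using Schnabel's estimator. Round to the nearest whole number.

Σ MᵢCᵢ = 0·1439 + 1439·1434 + 2650·1896 + 4004·2091 + 5191·2682 + 6370·1161 = 0 + 2063526 + 5024400 + 8372364 + 13922262 + 7395570 = 36778122
Σ Rᵢ = 0 + 223 + 542 + 904 + 1503 + 800 = 3972
N̂ = 36778122 / 3972 ≈ 9259.3 → 9259

N ≈ 9259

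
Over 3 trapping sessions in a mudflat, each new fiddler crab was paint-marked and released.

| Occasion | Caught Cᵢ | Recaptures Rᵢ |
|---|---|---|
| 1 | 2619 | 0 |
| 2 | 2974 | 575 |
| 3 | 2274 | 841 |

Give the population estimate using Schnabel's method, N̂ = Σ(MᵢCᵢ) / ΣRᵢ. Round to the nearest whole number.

Marked at large before each occasion: Mᵢ = Σⱼ<ᵢ (Cⱼ − Rⱼ) → M1=0, M2=2619, M3=5018
Σ MᵢCᵢ = 0·2619 + 2619·2974 + 5018·2274 = 0 + 7788906 + 11410932 = 19199838
Σ Rᵢ = 0 + 575 + 841 = 1416
N̂ = 19199838 / 1416 ≈ 13559.2 → 13559

N ≈ 13,559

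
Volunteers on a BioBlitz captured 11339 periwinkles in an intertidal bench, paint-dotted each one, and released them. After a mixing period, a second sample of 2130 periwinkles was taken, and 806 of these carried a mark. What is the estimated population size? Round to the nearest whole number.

N ≈ 29,965

The marked fraction in the recapture sample should equal the marked fraction in the population: 806/2130 = 11339/N.
N = (11339 × 2130) / 806 = 24152070 / 806 ≈ 29965.3 → 29965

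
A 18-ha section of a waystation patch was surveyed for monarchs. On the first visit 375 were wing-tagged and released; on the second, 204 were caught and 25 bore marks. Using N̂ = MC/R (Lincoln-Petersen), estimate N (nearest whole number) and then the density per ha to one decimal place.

density ≈ 170.0 monarchs per ha

N̂ = 375·204/25 = 76500/25 = 3060
Density = N̂ / area = 3060 / 18 = 170.0 per ha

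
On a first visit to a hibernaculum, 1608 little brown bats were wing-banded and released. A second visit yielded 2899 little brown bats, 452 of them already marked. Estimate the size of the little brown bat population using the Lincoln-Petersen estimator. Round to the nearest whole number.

N = (1608 × 2899) / 452 = 4661592 / 452 ≈ 10313.3 → 10313

N ≈ 10,313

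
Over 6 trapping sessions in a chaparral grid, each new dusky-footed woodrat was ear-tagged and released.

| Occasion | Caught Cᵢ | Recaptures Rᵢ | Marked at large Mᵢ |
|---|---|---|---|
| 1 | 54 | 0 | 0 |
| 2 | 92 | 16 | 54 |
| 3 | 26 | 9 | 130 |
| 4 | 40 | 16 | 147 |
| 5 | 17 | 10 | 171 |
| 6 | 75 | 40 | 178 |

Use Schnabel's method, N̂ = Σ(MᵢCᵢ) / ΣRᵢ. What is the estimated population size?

Σ MᵢCᵢ = 0·54 + 54·92 + 130·26 + 147·40 + 171·17 + 178·75 = 0 + 4968 + 3380 + 5880 + 2907 + 13350 = 30485
Σ Rᵢ = 0 + 16 + 9 + 16 + 10 + 40 = 91
N̂ = 30485 / 91 = 335

N = 335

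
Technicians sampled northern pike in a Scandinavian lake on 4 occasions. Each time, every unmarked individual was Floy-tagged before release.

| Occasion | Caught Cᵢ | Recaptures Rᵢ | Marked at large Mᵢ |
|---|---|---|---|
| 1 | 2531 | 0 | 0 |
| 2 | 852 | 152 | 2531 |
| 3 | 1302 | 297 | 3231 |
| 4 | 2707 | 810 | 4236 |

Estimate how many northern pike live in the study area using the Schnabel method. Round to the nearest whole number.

Σ MᵢCᵢ = 0·2531 + 2531·852 + 3231·1302 + 4236·2707 = 0 + 2156412 + 4206762 + 11466852 = 17830026
Σ Rᵢ = 0 + 152 + 297 + 810 = 1259
N̂ = 17830026 / 1259 ≈ 14162.1 → 14162

N ≈ 14,162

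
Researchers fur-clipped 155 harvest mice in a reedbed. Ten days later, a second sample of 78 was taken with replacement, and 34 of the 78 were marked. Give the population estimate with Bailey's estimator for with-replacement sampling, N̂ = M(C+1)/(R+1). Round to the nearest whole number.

N̂ = 155·(78+1)/(34+1) = 155·79/35 = 12245/35 ≈ 349.9 → 350

N ≈ 350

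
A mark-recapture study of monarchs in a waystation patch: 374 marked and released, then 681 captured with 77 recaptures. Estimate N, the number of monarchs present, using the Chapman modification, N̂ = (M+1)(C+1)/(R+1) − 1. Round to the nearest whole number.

N ≈ 3278

N̂ = (374+1)(681+1)/(77+1) − 1 = 375·682/78 − 1
= 255750/78 − 1 ≈ 3278.8 − 1 ≈ 3277.8 → 3278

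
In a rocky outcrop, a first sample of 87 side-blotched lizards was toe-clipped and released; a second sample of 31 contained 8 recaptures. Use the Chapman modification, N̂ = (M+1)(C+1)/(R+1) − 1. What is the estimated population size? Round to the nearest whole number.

N ≈ 312

N̂ = (87+1)(31+1)/(8+1) − 1 = 88·32/9 − 1
= 2816/9 − 1 ≈ 312.9 − 1 ≈ 311.9 → 312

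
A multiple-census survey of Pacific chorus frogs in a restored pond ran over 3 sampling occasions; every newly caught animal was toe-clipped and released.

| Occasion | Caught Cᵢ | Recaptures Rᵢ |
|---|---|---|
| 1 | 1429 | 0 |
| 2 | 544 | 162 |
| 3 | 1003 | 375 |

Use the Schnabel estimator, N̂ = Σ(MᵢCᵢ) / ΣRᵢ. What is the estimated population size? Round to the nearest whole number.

N ≈ 4830

Marked at large before each occasion: Mᵢ = Σⱼ<ᵢ (Cⱼ − Rⱼ) → M1=0, M2=1429, M3=1811
Σ MᵢCᵢ = 0·1429 + 1429·544 + 1811·1003 = 0 + 777376 + 1816433 = 2593809
Σ Rᵢ = 0 + 162 + 375 = 537
N̂ = 2593809 / 537 ≈ 4830.2 → 4830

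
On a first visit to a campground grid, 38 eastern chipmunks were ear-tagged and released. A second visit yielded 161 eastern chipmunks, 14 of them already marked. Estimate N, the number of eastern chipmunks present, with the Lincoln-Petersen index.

N = 437

Lincoln-Petersen assumes M/N = R/C, so N = M·C / R.
N = (38 × 161) / 14 = 6118 / 14 = 437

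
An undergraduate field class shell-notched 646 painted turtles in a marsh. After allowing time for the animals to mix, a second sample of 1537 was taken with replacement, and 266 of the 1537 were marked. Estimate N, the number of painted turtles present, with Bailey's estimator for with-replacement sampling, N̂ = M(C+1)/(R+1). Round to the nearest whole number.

N ≈ 3721

N̂ = 646·(1537+1)/(266+1) = 646·1538/267 = 993548/267 ≈ 3721.2 → 3721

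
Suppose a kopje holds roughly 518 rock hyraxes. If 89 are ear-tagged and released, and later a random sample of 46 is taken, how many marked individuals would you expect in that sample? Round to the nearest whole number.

Expected recaptures E[R] = M·C / N.
E[R] = 89 × 46 / 518 = 4094 / 518 ≈ 7.9 → 8

expected recaptures ≈ 8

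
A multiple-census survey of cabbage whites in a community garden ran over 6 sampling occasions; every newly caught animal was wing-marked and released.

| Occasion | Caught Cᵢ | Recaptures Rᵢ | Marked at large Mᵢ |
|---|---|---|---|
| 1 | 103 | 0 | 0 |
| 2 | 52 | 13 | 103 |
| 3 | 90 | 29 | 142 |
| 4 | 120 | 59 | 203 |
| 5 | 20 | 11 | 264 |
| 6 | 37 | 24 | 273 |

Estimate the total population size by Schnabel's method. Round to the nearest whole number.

N ≈ 426

Σ MᵢCᵢ = 0·103 + 103·52 + 142·90 + 203·120 + 264·20 + 273·37 = 0 + 5356 + 12780 + 24360 + 5280 + 10101 = 57877
Σ Rᵢ = 0 + 13 + 29 + 59 + 11 + 24 = 136
N̂ = 57877 / 136 ≈ 425.6 → 426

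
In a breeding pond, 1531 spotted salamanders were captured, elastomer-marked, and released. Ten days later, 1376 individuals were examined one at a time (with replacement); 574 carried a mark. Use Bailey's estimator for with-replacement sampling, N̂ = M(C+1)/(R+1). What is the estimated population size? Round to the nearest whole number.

N̂ = 1531·(1376+1)/(574+1) = 1531·1377/575 = 2108187/575 ≈ 3666.4 → 3666

N ≈ 3666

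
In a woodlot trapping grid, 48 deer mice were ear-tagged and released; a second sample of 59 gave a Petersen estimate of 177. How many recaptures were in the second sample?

R = 16

From N = M·C/R: R = M·C / N = 48·59 / 177 = 2832 / 177 = 16.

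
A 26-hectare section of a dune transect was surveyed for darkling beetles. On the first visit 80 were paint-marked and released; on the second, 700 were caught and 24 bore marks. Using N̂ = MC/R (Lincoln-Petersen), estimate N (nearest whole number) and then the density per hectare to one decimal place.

N̂ = 80·700/24 = 56000/24 ≈ 2333.3 → 2333
Density = N̂ / area = 2333 / 26 ≈ 89.73 → 89.7 per hectare

density ≈ 89.7 darkling beetles per hectare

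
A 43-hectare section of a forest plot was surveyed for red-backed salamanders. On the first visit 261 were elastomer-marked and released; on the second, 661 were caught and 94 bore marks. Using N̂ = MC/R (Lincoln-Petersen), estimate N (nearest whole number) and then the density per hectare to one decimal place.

density ≈ 42.7 red-backed salamanders per hectare

N̂ = 261·661/94 = 172521/94 ≈ 1835.3 → 1835
Density = N̂ / area = 1835 / 43 ≈ 42.67 → 42.7 per hectare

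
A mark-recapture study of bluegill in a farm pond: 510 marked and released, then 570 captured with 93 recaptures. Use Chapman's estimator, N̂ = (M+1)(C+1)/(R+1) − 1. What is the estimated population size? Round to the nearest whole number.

N ≈ 3103

N̂ = (510+1)(570+1)/(93+1) − 1 = 511·571/94 − 1
= 291781/94 − 1 ≈ 3104.1 − 1 ≈ 3103.1 → 3103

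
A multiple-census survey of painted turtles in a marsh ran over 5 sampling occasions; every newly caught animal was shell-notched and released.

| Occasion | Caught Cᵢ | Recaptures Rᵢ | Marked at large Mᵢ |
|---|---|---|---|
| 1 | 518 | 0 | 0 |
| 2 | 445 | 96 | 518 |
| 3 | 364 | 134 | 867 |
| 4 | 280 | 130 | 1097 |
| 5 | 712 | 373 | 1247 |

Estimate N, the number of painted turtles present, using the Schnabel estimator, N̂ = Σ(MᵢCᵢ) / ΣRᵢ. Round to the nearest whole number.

N ≈ 2375

Σ MᵢCᵢ = 0·518 + 518·445 + 867·364 + 1097·280 + 1247·712 = 0 + 230510 + 315588 + 307160 + 887864 = 1741122
Σ Rᵢ = 0 + 96 + 134 + 130 + 373 = 733
N̂ = 1741122 / 733 ≈ 2375.3 → 2375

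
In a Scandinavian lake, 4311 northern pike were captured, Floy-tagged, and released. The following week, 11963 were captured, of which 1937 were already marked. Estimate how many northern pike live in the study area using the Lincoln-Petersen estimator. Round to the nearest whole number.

Lincoln-Petersen assumes M/N = R/C, so N = M·C / R.
N = (4311 × 11963) / 1937 = 51572493 / 1937 ≈ 26624.9 → 26625

N ≈ 26,625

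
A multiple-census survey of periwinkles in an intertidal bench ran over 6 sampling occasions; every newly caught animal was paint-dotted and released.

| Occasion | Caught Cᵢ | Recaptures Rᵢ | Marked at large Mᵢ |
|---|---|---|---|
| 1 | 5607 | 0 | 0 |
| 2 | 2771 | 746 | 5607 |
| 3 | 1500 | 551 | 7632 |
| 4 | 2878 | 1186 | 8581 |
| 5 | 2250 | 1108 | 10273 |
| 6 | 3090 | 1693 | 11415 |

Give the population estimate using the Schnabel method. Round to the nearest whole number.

N ≈ 20,830

Σ MᵢCᵢ = 0·5607 + 5607·2771 + 7632·1500 + 8581·2878 + 10273·2250 + 11415·3090 = 0 + 15536997 + 11448000 + 24696118 + 23114250 + 35272350 = 110067715
Σ Rᵢ = 0 + 746 + 551 + 1186 + 1108 + 1693 = 5284
N̂ = 110067715 / 5284 ≈ 20830.4 → 20830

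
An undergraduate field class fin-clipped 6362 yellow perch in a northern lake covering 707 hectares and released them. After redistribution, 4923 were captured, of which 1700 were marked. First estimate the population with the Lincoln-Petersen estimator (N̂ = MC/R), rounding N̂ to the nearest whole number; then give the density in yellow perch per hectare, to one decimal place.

N̂ = 6362·4923/1700 = 31320126/1700 ≈ 18423.6 → 18424
Density = N̂ / area = 18424 / 707 ≈ 26.06 → 26.1 per hectare

density ≈ 26.1 yellow perch per hectare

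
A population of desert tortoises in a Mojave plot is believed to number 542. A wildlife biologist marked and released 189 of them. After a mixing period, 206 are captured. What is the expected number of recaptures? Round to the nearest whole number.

expected recaptures ≈ 72

The marked fraction of the population is 189/542, so in a sample of 206 expect C·(M/N) marked.
E[R] = 189 × 206 / 542 = 38934 / 542 ≈ 71.8 → 72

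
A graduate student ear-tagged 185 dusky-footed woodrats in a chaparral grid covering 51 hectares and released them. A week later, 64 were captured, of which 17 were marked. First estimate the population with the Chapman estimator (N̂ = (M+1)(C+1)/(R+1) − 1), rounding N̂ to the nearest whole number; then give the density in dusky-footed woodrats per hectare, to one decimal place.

density ≈ 13.2 dusky-footed woodrats per hectare

N̂ = 186·65/18 − 1 = 12090/18 − 1 ≈ 670.7 → 671
Density = N̂ / area = 671 / 51 ≈ 13.16 → 13.2 per hectare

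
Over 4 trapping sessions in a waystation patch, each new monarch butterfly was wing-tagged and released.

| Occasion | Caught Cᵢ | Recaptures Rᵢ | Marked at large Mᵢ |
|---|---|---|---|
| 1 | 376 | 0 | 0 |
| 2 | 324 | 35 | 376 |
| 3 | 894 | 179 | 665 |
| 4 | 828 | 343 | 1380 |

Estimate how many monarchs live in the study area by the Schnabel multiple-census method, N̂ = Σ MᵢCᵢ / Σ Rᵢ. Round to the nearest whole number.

N ≈ 3337

Σ MᵢCᵢ = 0·376 + 376·324 + 665·894 + 1380·828 = 0 + 121824 + 594510 + 1142640 = 1858974
Σ Rᵢ = 0 + 35 + 179 + 343 = 557
N̂ = 1858974 / 557 ≈ 3337.48 → 3337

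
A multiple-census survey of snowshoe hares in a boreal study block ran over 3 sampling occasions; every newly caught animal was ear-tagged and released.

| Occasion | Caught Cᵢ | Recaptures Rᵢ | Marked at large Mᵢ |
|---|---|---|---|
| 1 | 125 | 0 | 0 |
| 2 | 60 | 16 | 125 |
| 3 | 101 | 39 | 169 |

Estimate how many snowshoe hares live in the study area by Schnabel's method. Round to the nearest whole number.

Σ MᵢCᵢ = 0·125 + 125·60 + 169·101 = 0 + 7500 + 17069 = 24569
Σ Rᵢ = 0 + 16 + 39 = 55
N̂ = 24569 / 55 ≈ 446.7 → 447

N ≈ 447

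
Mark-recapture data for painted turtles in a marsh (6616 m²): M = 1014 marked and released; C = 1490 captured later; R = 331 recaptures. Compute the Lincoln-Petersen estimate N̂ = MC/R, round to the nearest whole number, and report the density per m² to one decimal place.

N̂ = 1014·1490/331 = 1510860/331 ≈ 4564.5 → 4565
Density = N̂ / area = 4565 / 6616 ≈ 0.69 → 0.7 per m²

density ≈ 0.7 painted turtles per m²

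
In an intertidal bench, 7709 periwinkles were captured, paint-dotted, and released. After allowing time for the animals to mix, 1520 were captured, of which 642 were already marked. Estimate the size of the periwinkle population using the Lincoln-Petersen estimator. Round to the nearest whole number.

If marked individuals mix randomly, R/C ≈ M/N, giving N ≈ M·C/R.
N = (7709 × 1520) / 642 = 11717680 / 642 ≈ 18251.8 → 18252

N ≈ 18,252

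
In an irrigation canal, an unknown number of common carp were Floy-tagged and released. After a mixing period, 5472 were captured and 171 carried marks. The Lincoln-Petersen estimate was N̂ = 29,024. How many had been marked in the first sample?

M = 907

From N = M·C/R: M = N·R / C = 29024·171 / 5472 = 4963104 / 5472 = 907.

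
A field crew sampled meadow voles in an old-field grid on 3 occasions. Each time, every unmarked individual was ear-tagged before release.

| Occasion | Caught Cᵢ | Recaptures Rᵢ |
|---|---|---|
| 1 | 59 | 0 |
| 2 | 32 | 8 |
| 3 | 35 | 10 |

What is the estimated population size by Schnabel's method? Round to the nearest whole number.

Marked at large before each occasion: Mᵢ = Σⱼ<ᵢ (Cⱼ − Rⱼ) → M1=0, M2=59, M3=83
Σ MᵢCᵢ = 0·59 + 59·32 + 83·35 = 0 + 1888 + 2905 = 4793
Σ Rᵢ = 0 + 8 + 10 = 18
N̂ = 4793 / 18 ≈ 266.3 → 266

N ≈ 266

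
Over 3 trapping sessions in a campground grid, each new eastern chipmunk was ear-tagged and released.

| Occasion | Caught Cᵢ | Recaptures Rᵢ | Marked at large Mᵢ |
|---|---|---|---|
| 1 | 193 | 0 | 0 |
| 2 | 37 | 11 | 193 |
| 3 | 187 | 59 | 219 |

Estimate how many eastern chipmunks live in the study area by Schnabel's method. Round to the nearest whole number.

N ≈ 687

Σ MᵢCᵢ = 0·193 + 193·37 + 219·187 = 0 + 7141 + 40953 = 48094
Σ Rᵢ = 0 + 11 + 59 = 70
N̂ = 48094 / 70 ≈ 687.1 → 687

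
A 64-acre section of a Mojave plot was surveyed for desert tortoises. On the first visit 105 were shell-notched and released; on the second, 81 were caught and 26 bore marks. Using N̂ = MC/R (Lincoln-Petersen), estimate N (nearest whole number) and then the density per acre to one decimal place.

density ≈ 5.1 desert tortoises per acre

N̂ = 105·81/26 = 8505/26 ≈ 327.1 → 327
Density = N̂ / area = 327 / 64 ≈ 5.11 → 5.1 per acre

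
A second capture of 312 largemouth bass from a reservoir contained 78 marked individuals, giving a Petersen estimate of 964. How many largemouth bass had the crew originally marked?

M = 241

From N = M·C/R: M = N·R / C = 964·78 / 312 = 75192 / 312 = 241.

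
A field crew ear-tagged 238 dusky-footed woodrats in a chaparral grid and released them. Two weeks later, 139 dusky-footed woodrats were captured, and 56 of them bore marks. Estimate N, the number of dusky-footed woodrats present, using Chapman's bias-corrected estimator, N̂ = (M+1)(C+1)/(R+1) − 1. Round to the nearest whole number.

N ≈ 586

N̂ = (238+1)(139+1)/(56+1) − 1 = 239·140/57 − 1
= 33460/57 − 1 ≈ 587.0 − 1 ≈ 586.0 → 586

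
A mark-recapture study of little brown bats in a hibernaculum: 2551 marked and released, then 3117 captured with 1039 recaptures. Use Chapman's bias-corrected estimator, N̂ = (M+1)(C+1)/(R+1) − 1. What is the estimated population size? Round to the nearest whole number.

N ≈ 7650

N̂ = (2551+1)(3117+1)/(1039+1) − 1 = 2552·3118/1040 − 1
= 7957136/1040 − 1 ≈ 7651.1 − 1 ≈ 7650.1 → 7650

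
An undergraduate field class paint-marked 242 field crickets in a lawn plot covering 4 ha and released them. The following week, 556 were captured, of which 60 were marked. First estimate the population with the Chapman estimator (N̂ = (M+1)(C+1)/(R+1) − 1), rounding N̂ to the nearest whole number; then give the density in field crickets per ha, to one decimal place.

N̂ = 243·557/61 − 1 = 135351/61 − 1 ≈ 2217.9 → 2218
Density = N̂ / area = 2218 / 4 ≈ 554.50 → 554.5 per ha

density ≈ 554.5 field crickets per ha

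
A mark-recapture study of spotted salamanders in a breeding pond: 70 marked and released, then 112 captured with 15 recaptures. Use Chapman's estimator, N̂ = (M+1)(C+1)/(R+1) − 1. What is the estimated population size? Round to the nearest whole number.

N ≈ 500

N̂ = (70+1)(112+1)/(15+1) − 1 = 71·113/16 − 1
= 8023/16 − 1 ≈ 501.4 − 1 ≈ 500.4 → 500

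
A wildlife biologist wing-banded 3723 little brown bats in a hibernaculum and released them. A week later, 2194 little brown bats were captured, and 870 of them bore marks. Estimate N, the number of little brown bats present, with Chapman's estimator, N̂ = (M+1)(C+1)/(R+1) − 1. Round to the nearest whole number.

N ≈ 9384

N̂ = (3723+1)(2194+1)/(870+1) − 1 = 3724·2195/871 − 1
= 8174180/871 − 1 ≈ 9384.8 − 1 ≈ 9383.8 → 9384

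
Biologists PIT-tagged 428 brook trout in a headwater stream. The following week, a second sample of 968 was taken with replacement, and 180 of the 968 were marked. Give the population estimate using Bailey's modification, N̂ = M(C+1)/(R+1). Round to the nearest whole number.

N̂ = 428·(968+1)/(180+1) = 428·969/181 = 414732/181 ≈ 2291.3 → 2291

N ≈ 2291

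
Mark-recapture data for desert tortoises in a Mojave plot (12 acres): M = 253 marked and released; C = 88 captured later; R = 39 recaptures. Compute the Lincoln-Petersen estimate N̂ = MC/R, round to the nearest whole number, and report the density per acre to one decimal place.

N̂ = 253·88/39 = 22264/39 ≈ 570.9 → 571
Density = N̂ / area = 571 / 12 ≈ 47.58 → 47.6 per acre

density ≈ 47.6 desert tortoises per acre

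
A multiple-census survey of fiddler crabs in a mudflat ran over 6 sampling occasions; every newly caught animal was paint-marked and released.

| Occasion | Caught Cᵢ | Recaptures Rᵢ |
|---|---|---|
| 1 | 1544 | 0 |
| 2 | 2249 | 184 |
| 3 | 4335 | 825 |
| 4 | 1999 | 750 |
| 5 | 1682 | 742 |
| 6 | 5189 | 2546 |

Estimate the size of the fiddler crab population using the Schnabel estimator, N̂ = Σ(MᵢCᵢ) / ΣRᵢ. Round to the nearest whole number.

Marked at large before each occasion: Mᵢ = Σⱼ<ᵢ (Cⱼ − Rⱼ) → M1=0, M2=1544, M3=3609, M4=7119, M5=8368, M6=9308
Σ MᵢCᵢ = 0·1544 + 1544·2249 + 3609·4335 + 7119·1999 + 8368·1682 + 9308·5189 = 0 + 3472456 + 15645015 + 14230881 + 14074976 + 48299212 = 95722540
Σ Rᵢ = 0 + 184 + 825 + 750 + 742 + 2546 = 5047
N̂ = 95722540 / 5047 ≈ 18966.2 → 18966

N ≈ 18,966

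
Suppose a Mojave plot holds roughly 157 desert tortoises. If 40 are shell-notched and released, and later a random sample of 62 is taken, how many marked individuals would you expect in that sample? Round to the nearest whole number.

Expected recaptures E[R] = M·C / N.
E[R] = 40 × 62 / 157 = 2480 / 157 ≈ 15.8 → 16

expected recaptures ≈ 16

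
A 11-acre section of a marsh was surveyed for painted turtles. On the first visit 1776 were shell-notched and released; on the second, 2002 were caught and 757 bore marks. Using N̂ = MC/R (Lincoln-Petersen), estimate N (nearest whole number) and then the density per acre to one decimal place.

N̂ = 1776·2002/757 = 3555552/757 ≈ 4696.9 → 4697
Density = N̂ / area = 4697 / 11 = 427.0 per acre

density ≈ 427.0 painted turtles per acre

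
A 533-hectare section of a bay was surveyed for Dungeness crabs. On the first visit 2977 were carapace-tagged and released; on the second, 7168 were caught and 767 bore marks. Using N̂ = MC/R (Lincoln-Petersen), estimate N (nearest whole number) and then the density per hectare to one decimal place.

density ≈ 52.2 Dungeness crabs per hectare

N̂ = 2977·7168/767 = 21339136/767 ≈ 27821.6 → 27822
Density = N̂ / area = 27822 / 533 ≈ 52.20 → 52.2 per hectare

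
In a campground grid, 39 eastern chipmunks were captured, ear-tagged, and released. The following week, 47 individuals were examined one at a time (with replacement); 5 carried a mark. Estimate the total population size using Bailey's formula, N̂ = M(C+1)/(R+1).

N = 312

N̂ = 39·(47+1)/(5+1) = 39·48/6 = 1872/6 = 312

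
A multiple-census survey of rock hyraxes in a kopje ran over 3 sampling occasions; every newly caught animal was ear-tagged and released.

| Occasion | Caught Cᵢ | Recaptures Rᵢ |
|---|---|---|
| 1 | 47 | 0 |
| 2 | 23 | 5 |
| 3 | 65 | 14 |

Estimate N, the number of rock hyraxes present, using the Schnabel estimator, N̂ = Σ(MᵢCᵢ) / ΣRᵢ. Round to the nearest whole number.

Marked at large before each occasion: Mᵢ = Σⱼ<ᵢ (Cⱼ − Rⱼ) → M1=0, M2=47, M3=65
Σ MᵢCᵢ = 0·47 + 47·23 + 65·65 = 0 + 1081 + 4225 = 5306
Σ Rᵢ = 0 + 5 + 14 = 19
N̂ = 5306 / 19 ≈ 279.3 → 279

N ≈ 279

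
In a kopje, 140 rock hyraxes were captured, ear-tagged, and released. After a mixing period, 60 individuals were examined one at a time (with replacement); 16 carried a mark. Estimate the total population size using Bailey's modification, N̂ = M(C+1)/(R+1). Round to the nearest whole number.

N ≈ 502

N̂ = 140·(60+1)/(16+1) = 140·61/17 = 8540/17 ≈ 502.4 → 502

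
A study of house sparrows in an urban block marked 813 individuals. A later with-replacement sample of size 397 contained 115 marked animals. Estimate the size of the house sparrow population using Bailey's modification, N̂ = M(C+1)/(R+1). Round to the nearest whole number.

N̂ = 813·(397+1)/(115+1) = 813·398/116 = 323574/116 ≈ 2789.4 → 2789

N ≈ 2789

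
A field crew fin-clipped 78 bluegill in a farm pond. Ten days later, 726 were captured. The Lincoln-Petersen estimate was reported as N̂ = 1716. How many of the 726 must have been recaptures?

R = 33

From N = M·C/R: R = M·C / N = 78·726 / 1716 = 56628 / 1716 = 33.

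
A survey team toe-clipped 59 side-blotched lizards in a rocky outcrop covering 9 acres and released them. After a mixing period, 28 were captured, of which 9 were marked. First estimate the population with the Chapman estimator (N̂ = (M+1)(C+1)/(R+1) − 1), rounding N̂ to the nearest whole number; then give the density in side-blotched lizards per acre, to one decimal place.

N̂ = 60·29/10 − 1 = 1740/10 − 1 = 173
Density = N̂ / area = 173 / 9 ≈ 19.22 → 19.2 per acre

density ≈ 19.2 side-blotched lizards per acre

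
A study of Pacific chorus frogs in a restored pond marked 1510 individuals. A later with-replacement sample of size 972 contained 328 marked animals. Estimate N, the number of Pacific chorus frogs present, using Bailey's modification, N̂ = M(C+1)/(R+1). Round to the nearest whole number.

N̂ = 1510·(972+1)/(328+1) = 1510·973/329 = 1469230/329 ≈ 4465.7 → 4466

N ≈ 4466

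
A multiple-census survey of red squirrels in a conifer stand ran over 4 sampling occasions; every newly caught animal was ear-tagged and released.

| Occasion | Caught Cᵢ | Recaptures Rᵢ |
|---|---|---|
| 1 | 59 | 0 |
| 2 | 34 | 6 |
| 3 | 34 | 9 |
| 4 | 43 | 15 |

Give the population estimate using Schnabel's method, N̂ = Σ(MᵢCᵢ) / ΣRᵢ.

N = 326

Marked at large before each occasion: Mᵢ = Σⱼ<ᵢ (Cⱼ − Rⱼ) → M1=0, M2=59, M3=87, M4=112
Σ MᵢCᵢ = 0·59 + 59·34 + 87·34 + 112·43 = 0 + 2006 + 2958 + 4816 = 9780
Σ Rᵢ = 0 + 6 + 9 + 15 = 30
N̂ = 9780 / 30 = 326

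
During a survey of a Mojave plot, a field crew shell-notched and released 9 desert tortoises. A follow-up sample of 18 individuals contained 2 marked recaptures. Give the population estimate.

N = 81

N = (9 × 18) / 2 = 162 / 2 = 81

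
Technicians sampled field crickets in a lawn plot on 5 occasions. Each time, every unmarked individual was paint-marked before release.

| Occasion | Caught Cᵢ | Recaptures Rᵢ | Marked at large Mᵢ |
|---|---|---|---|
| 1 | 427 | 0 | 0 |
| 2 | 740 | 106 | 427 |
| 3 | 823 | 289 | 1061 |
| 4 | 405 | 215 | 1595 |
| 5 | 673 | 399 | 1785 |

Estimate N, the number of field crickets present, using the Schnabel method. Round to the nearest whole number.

Σ MᵢCᵢ = 0·427 + 427·740 + 1061·823 + 1595·405 + 1785·673 = 0 + 315980 + 873203 + 645975 + 1201305 = 3036463
Σ Rᵢ = 0 + 106 + 289 + 215 + 399 = 1009
N̂ = 3036463 / 1009 ≈ 3009.4 → 3009

N ≈ 3009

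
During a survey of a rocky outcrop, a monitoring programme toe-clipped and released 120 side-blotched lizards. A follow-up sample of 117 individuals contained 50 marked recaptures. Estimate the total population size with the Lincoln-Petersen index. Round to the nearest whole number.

N ≈ 281

N = (120 × 117) / 50 = 14040 / 50 ≈ 280.8 → 281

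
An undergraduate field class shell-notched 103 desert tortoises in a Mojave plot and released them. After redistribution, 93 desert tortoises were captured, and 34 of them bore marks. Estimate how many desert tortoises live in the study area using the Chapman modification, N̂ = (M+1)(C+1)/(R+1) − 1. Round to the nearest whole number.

N ≈ 278

N̂ = (103+1)(93+1)/(34+1) − 1 = 104·94/35 − 1
= 9776/35 − 1 ≈ 279.3 − 1 ≈ 278.3 → 278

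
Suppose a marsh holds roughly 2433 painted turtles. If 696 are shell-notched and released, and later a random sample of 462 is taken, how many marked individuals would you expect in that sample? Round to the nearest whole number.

expected recaptures ≈ 132

The marked fraction of the population is 696/2433, so in a sample of 462 expect C·(M/N) marked.
E[R] = 696 × 462 / 2433 = 321552 / 2433 ≈ 132.2 → 132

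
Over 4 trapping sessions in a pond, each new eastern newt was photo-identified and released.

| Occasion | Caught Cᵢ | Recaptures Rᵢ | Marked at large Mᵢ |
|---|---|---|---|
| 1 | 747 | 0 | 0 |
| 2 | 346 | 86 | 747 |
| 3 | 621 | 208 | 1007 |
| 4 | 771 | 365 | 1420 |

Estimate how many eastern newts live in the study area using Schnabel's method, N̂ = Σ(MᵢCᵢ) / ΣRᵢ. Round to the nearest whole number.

Σ MᵢCᵢ = 0·747 + 747·346 + 1007·621 + 1420·771 = 0 + 258462 + 625347 + 1094820 = 1978629
Σ Rᵢ = 0 + 86 + 208 + 365 = 659
N̂ = 1978629 / 659 ≈ 3002.47 → 3002

N ≈ 3002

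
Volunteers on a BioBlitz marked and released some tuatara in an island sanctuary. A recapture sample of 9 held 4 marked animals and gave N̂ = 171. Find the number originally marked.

M = 76

From N = M·C/R: M = N·R / C = 171·4 / 9 = 684 / 9 = 76.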